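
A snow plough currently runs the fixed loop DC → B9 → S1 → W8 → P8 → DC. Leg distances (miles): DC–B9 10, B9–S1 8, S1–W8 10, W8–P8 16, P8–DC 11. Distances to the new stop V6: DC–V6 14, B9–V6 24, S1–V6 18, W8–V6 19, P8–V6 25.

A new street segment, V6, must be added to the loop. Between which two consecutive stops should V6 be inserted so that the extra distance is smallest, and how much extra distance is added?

Insertion cost between consecutive stops i–j is d(i,V6) + d(V6,j) − d(i,j):
  between DC and B9: 14 + 24 − 10 = 28
  between B9 and S1: 24 + 18 − 8 = 34
  between S1 and W8: 18 + 19 − 10 = 27
  between W8 and P8: 19 + 25 − 16 = 28
  between P8 and DC: 25 + 14 − 11 = 28
Cheapest insertion is between S1 and W8, adding 27.
New total = 55 + 27 = 82.

+27 miles — insert V6 between S1 and W8.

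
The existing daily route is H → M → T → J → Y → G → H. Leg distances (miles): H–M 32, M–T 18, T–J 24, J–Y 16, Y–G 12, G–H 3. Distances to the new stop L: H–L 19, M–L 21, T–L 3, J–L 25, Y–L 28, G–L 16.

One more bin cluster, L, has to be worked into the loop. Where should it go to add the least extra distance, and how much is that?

Insertion cost between consecutive stops i–j is d(i,L) + d(L,j) − d(i,j):
  between H and M: 19 + 21 − 32 = 8
  between M and T: 21 + 3 − 18 = 6
  between T and J: 3 + 25 − 24 = 4
  between J and Y: 25 + 28 − 16 = 37
  between Y and G: 28 + 16 − 12 = 32
  between G and H: 16 + 19 − 3 = 32
Cheapest insertion is between T and J, adding 4.
New total = 105 + 4 = 109.

+4 miles — insert L between T and J.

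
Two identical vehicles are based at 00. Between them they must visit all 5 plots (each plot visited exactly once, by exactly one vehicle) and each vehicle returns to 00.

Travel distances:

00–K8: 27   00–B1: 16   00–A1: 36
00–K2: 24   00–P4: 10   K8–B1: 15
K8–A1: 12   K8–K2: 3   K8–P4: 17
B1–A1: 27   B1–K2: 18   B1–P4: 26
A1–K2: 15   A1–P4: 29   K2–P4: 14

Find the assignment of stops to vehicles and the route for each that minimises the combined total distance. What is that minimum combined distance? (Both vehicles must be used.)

Minimum combined distance: 102.

There are 2^4 − 1 = 15 ways to divide the 5 stops into two non-empty groups. For each, the best each vehicle can do is its own shortest tour through its group:
  {K8} + {B1, A1, K2, P4}: 54 + 82 = 136
  {B1} + {K8, A1, K2, P4}: 32 + 75 = 107
  {K8, B1} + {A1, K2, P4}: 58 + 75 = 133
  {A1} + {K8, B1, K2, P4}: 72 + 58 = 130
  {K8, A1} + {B1, K2, P4}: 75 + 58 = 133
  {B1, A1} + {K8, K2, P4}: 79 + 54 = 133
  … (15 splits in total)
  {K8, B1, A1, K2} + {P4}: 82 + 20 = 102  ← best
Best: vehicle 1 00 → B1 → K8 → A1 → K2 → 00 = 82; vehicle 2 00 → P4 → 00 = 20; combined 102.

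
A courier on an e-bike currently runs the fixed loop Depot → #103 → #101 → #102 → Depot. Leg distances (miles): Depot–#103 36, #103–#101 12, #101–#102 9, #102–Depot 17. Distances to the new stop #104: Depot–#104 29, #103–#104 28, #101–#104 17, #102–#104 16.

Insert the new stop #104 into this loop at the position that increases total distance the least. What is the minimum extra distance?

Minimum extra distance: 21 miles, inserting #104 between Depot and #103.

Insertion cost between consecutive stops i–j is d(i,#104) + d(#104,j) − d(i,j):
  between Depot and #103: 29 + 28 − 36 = 21
  between #103 and #101: 28 + 17 − 12 = 33
  between #101 and #102: 17 + 16 − 9 = 24
  between #102 and Depot: 16 + 29 − 17 = 28
Cheapest insertion is between Depot and #103, adding 21.
New total = 74 + 21 = 95.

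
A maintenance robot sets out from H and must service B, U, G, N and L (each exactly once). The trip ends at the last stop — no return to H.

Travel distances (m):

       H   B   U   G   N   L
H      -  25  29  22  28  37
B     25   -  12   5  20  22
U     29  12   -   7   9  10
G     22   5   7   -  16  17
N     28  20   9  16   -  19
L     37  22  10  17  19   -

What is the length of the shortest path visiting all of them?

Minimum one-way distance = 65 m.

There are 5! = 120 possible orderings.
H - B - U - G - N - L: 25+12+7+16+19 = 79
H - B - U - G - L - N: 25+12+7+17+19 = 80
H - B - U - N - G - L: 25+12+9+16+17 = 79
H - B - U - N - L - G: 25+12+9+19+17 = 82
H - B - U - L - G - N: 25+12+10+17+16 = 80
H - B - U - L - N - G: 25+12+10+19+16 = 82
H - B - G - U - N - L: 25+5+7+9+19 = 65
H - B - G - U - L - N: 25+5+7+10+19 = 66
H - B - G - N - U - L: 25+5+16+9+10 = 65
H - B - G - N - L - U: 25+5+16+19+10 = 75
H - B - G - L - U - N: 25+5+17+10+9 = 66
H - B - G - L - N - U: 25+5+17+19+9 = 75
H - B - N - U - G - L: 25+20+9+7+17 = 78
H - B - N - U - L - G: 25+20+9+10+17 = 81
… (106 more)
The minimum is 65.
One shortest path: H → B → G → U → N → L.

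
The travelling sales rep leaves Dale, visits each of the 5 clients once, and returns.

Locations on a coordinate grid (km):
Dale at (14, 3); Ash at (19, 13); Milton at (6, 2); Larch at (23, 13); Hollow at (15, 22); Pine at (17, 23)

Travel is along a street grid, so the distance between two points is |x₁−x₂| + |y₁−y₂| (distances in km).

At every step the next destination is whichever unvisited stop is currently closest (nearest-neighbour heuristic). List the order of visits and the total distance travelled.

Nearest-neighbour total = 76 km; route Dale → Milton → Ash → Larch → Pine → Hollow → Dale.

At Dale the remaining stops are Milton 9, Ash 15, Larch 19, Hollow 20, Pine 23; go to Milton.
At Milton the remaining stops are Ash 24, Larch 28, Hollow 29, Pine 32; go to Ash.
At Ash the remaining stops are Larch 4, Pine 12, Hollow 13; go to Larch.
At Larch the remaining stops are Pine 16, Hollow 17; go to Pine.
At Pine the remaining stops are Hollow 3; go to Hollow.
Return Hollow→Dale: 20.
Total = 9 + 24 + 4 + 16 + 3 + 20 = 76.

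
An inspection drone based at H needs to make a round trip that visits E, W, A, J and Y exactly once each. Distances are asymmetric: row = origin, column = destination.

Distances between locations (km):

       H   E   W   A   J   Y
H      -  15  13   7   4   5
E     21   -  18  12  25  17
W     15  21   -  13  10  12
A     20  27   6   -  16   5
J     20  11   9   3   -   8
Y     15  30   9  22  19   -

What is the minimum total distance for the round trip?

H→E→W→A→J→Y→H: 15+18+13+16+8+15 = 85
H→E→W→A→Y→J→H: 15+18+13+5+19+20 = 90
H→E→W→J→A→Y→H: 15+18+10+3+5+15 = 66
H→E→W→J→Y→A→H: 15+18+10+8+22+20 = 93
H→E→W→Y→A→J→H: 15+18+12+22+16+20 = 103
H→E→W→Y→J→A→H: 15+18+12+19+3+20 = 87
H→E→A→W→J→Y→H: 15+12+6+10+8+15 = 66
H→E→A→W→Y→J→H: 15+12+6+12+19+20 = 84
H→E→A→J→W→Y→H: 15+12+16+9+12+15 = 79
H→E→A→J→Y→W→H: 15+12+16+8+9+15 = 75
H→E→A→Y→W→J→H: 15+12+5+9+10+20 = 71
H→E→A→Y→J→W→H: 15+12+5+19+9+15 = 75
H→E→J→W→A→Y→H: 15+25+9+13+5+15 = 82
H→E→J→W→Y→A→H: 15+25+9+12+22+20 = 103
… (106 more)
H→J→E→A→Y→W→H: 4+11+12+5+9+15 = 56  ← best
The minimum is 56.
One optimal route: H → J → E → A → Y → W → H.

56 km — the shortest possible round trip.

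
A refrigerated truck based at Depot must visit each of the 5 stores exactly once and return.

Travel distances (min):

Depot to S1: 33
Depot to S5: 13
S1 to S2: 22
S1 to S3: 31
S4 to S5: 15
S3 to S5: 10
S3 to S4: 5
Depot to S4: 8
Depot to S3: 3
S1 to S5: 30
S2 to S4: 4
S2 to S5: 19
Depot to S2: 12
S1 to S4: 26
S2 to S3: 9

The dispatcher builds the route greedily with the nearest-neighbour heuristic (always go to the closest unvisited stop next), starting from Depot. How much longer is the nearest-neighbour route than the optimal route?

From Depot: S3=3, S4=8, S2=12, S5=13, S1=33 → choose S3 (3).
From S3: S4=5, S2=9, S5=10, S1=31 → choose S4 (5).
From S4: S2=4, S5=15, S1=26 → choose S2 (4).
From S2: S5=19, S1=22 → choose S5 (19).
From S5: S1=30 → choose S1 (30).
NN route Depot → S3 → S4 → S2 → S5 → S1 → Depot costs 94.
Optimal: Depot → S3 → S4 → S2 → S1 → S5 → Depot costs 77 (by enumerating all 60 distinct tours).
Excess = 94 − 77 = 17.

Excess over optimum: 17 min.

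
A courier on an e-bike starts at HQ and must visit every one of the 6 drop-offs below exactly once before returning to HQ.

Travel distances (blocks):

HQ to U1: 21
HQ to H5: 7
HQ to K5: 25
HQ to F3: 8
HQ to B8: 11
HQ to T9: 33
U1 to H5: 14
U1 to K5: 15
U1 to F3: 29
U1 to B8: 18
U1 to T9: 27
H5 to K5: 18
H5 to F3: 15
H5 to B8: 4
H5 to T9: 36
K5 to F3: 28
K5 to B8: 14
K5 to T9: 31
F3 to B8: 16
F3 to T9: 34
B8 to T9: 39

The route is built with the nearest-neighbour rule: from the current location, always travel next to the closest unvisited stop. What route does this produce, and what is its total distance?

At HQ the remaining stops are H5 7, F3 8, B8 11, U1 21, K5 25, T9 33; go to H5.
At H5 the remaining stops are B8 4, U1 14, F3 15, K5 18, T9 36; go to B8.
At B8 the remaining stops are K5 14, F3 16, U1 18, T9 39; go to K5.
At K5 the remaining stops are U1 15, F3 28, T9 31; go to U1.
At U1 the remaining stops are T9 27, F3 29; go to T9.
At T9 the remaining stops are F3 34; go to F3.
Return F3→HQ: 8.
Total = 7 + 4 + 14 + 15 + 27 + 34 + 8 = 109.

109 blocks along HQ → H5 → B8 → K5 → U1 → T9 → F3 → HQ.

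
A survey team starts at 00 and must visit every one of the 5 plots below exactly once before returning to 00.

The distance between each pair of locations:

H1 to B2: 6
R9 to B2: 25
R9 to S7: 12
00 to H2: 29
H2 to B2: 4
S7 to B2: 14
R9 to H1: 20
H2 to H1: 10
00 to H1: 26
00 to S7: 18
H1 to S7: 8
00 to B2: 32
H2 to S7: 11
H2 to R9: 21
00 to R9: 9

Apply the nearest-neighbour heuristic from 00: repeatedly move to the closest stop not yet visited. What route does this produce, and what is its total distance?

From 00: distances to unvisited — R9=9, S7=18, H1=26, H2=29, B2=32. Nearest is R9 (9).
From R9: distances to unvisited — S7=12, H1=20, H2=21, B2=25. Nearest is S7 (12).
From S7: distances to unvisited — H1=8, H2=11, B2=14. Nearest is H1 (8).
From H1: distances to unvisited — B2=6, H2=10. Nearest is B2 (6).
From B2: distances to unvisited — H2=4. Nearest is H2 (4).
Return H2→00: 29.
Total = 9 + 12 + 8 + 6 + 4 + 29 = 68.

Total distance 68 via the nearest-neighbour route 00 → R9 → S7 → H1 → B2 → H2 → 00.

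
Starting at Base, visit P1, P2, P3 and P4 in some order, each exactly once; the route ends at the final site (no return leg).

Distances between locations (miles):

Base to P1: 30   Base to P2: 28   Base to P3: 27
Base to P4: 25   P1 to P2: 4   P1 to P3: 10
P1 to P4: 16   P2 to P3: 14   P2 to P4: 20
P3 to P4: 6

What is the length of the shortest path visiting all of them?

There are 4! = 24 possible orderings.
Base → P1 → P2 → P3 → P4: 30+4+14+6 = 54
Base → P1 → P2 → P4 → P3: 30+4+20+6 = 60
Base → P1 → P3 → P2 → P4: 30+10+14+20 = 74
Base → P1 → P3 → P4 → P2: 30+10+6+20 = 66
Base → P1 → P4 → P2 → P3: 30+16+20+14 = 80
Base → P1 → P4 → P3 → P2: 30+16+6+14 = 66
Base → P2 → P1 → P3 → P4: 28+4+10+6 = 48
Base → P2 → P1 → P4 → P3: 28+4+16+6 = 54
Base → P2 → P3 → P1 → P4: 28+14+10+16 = 68
Base → P2 → P3 → P4 → P1: 28+14+6+16 = 64
Base → P2 → P4 → P1 → P3: 28+20+16+10 = 74
Base → P2 → P4 → P3 → P1: 28+20+6+10 = 64
Base → P3 → P1 → P2 → P4: 27+10+4+20 = 61
Base → P3 → P1 → P4 → P2: 27+10+16+20 = 73
… (10 more)
Base → P4 → P3 → P1 → P2: 25+6+10+4 = 45  ← best
The minimum is 45.
One shortest path: Base → P4 → P3 → P1 → P2.

45 miles — the minimum one-way total.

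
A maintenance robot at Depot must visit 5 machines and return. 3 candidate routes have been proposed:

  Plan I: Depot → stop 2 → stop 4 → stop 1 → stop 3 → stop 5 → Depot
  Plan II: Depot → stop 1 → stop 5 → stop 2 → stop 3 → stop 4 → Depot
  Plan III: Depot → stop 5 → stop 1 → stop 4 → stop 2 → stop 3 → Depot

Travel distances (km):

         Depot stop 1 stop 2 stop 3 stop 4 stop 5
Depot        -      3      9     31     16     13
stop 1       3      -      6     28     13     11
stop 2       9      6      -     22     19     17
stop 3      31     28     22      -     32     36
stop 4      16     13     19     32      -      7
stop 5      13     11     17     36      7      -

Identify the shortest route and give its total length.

Plan I: 9 + 19 + 13 + 28 + 36 + 13 = 118
Plan II: 3 + 11 + 17 + 22 + 32 + 16 = 101
Plan III: 13 + 11 + 13 + 19 + 22 + 31 = 109

Shortest is Plan II, total 101 km.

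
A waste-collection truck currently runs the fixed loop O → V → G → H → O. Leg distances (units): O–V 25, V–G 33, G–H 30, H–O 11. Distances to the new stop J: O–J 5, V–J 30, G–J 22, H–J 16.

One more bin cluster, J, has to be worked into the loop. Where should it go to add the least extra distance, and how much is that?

Insertion cost between consecutive stops i–j is d(i,J) + d(J,j) − d(i,j):
  between O and V: 5 + 30 − 25 = 10
  between V and G: 30 + 22 − 33 = 19
  between G and H: 22 + 16 − 30 = 8
  between H and O: 16 + 5 − 11 = 10
Cheapest insertion is between G and H, adding 8.
New total = 99 + 8 = 107.

Minimum extra distance: 8, inserting J between G and H.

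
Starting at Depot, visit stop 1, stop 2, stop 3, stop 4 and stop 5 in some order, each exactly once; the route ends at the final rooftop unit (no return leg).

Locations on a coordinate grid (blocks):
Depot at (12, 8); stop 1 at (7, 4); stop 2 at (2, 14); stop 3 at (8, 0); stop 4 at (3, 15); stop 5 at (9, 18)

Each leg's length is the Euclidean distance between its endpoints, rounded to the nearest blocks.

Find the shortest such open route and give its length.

There are 5! = 120 possible orderings.
Depot → stop 1 → stop 2 → stop 3 → stop 4 → stop 5: 6+11+15+16+7 = 55
Depot → stop 1 → stop 2 → stop 3 → stop 5 → stop 4: 6+11+15+18+7 = 57
Depot → stop 1 → stop 2 → stop 4 → stop 3 → stop 5: 6+11+1+16+18 = 52
Depot → stop 1 → stop 2 → stop 4 → stop 5 → stop 3: 6+11+1+7+18 = 43
Depot → stop 1 → stop 2 → stop 5 → stop 3 → stop 4: 6+11+8+18+16 = 59
Depot → stop 1 → stop 2 → stop 5 → stop 4 → stop 3: 6+11+8+7+16 = 48
Depot → stop 1 → stop 3 → stop 2 → stop 4 → stop 5: 6+4+15+1+7 = 33
Depot → stop 1 → stop 3 → stop 2 → stop 5 → stop 4: 6+4+15+8+7 = 40
Depot → stop 1 → stop 3 → stop 4 → stop 2 → stop 5: 6+4+16+1+8 = 35
Depot → stop 1 → stop 3 → stop 4 → stop 5 → stop 2: 6+4+16+7+8 = 41
Depot → stop 1 → stop 3 → stop 5 → stop 2 → stop 4: 6+4+18+8+1 = 37
Depot → stop 1 → stop 3 → stop 5 → stop 4 → stop 2: 6+4+18+7+1 = 36
Depot → stop 1 → stop 4 → stop 2 → stop 3 → stop 5: 6+12+1+15+18 = 52
Depot → stop 1 → stop 4 → stop 2 → stop 5 → stop 3: 6+12+1+8+18 = 45
… (106 more)
Depot → stop 3 → stop 1 → stop 2 → stop 4 → stop 5: 9+4+11+1+7 = 32  ← best
The minimum is 32.
One shortest path: Depot → stop 3 → stop 1 → stop 2 → stop 4 → stop 5.

Minimum one-way distance = 32 blocks.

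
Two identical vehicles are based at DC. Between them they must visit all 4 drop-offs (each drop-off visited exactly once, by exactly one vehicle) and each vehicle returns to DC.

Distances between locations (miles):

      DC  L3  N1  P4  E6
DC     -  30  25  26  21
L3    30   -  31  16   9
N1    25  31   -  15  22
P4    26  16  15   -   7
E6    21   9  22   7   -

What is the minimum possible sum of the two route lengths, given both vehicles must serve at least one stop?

122 miles — the smallest possible combined total.

Check every non-empty split of the stops between the two vehicles; for each half take its own optimal tour:
  {L3} + {N1, P4, E6}: 60 + 68 = 128
  {N1} + {L3, P4, E6}: 50 + 72 = 122
  {L3, N1} + {P4, E6}: 86 + 54 = 140
  {P4} + {L3, N1, E6}: 52 + 86 = 138
  {L3, P4} + {N1, E6}: 72 + 68 = 140
  {N1, P4} + {L3, E6}: 66 + 60 = 126
  … (7 splits in total)
Best: vehicle 1 DC → N1 → DC = 50; vehicle 2 DC → L3 → E6 → P4 → DC = 72; combined 122.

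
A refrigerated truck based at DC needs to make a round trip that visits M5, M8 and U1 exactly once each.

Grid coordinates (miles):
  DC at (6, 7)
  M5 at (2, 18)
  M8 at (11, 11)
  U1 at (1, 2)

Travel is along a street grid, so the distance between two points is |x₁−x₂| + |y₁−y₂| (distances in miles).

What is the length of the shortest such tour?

With 3 stops there are 3!/2 = 3 distinct round trips (a route and its reverse cost the same).
DC - M5 - M8 - U1 - DC: 15+16+19+10 = 60
DC - M5 - U1 - M8 - DC: 15+17+19+9 = 60
DC - M8 - M5 - U1 - DC: 9+16+17+10 = 52
The minimum is 52.
One optimal route: DC → M8 → M5 → U1 → DC (or its reverse).

Minimum total distance: 52 miles.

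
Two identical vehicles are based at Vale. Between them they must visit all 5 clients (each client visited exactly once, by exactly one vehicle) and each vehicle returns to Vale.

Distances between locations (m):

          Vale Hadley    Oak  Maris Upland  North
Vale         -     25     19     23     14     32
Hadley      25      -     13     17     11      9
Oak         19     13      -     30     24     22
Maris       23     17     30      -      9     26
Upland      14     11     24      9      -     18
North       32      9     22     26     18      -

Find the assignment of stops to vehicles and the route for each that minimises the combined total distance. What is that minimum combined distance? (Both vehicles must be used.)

Try each way of splitting the stops between the two vehicles (each non-empty) and, for each split, find the best tour for each vehicle:
  {Hadley} + {Oak, Maris, Upland, North}: 50 + 90 = 140
  {Oak} + {Hadley, Maris, Upland, North}: 38 + 81 = 119
  {Hadley, Oak} + {Maris, Upland, North}: 57 + 81 = 138
  {Maris} + {Hadley, Oak, Upland, North}: 46 + 73 = 119
  {Hadley, Maris} + {Oak, Upland, North}: 65 + 73 = 138
  {Oak, Maris} + {Hadley, Upland, North}: 72 + 66 = 138
  … (15 splits in total)
  {Upland} + {Hadley, Oak, Maris, North}: 28 + 90 = 118  ← best
Best: vehicle 1 Vale → Upland → Vale = 28; vehicle 2 Vale → Oak → Hadley → North → Maris → Vale = 90; combined 118.

118 m — the smallest possible combined total.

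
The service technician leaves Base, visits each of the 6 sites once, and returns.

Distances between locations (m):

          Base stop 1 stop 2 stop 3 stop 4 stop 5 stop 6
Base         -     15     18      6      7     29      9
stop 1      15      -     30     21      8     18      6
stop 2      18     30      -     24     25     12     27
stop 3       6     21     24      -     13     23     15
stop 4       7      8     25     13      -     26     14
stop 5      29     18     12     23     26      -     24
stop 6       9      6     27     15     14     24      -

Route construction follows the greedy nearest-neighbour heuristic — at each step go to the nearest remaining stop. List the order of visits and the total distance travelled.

At Base the remaining stops are stop 3 6, stop 4 7, stop 6 9, stop 1 15, stop 2 18, stop 5 29; go to stop 3.
At stop 3 the remaining stops are stop 4 13, stop 6 15, stop 1 21, stop 5 23, stop 2 24; go to stop 4.
At stop 4 the remaining stops are stop 1 8, stop 6 14, stop 2 25, stop 5 26; go to stop 1.
At stop 1 the remaining stops are stop 6 6, stop 5 18, stop 2 30; go to stop 6.
At stop 6 the remaining stops are stop 5 24, stop 2 27; go to stop 5.
At stop 5 the remaining stops are stop 2 12; go to stop 2.
Return stop 2→Base: 18.
Total = 6 + 13 + 8 + 6 + 24 + 12 + 18 = 87.

Nearest-neighbour total = 87 m; route Base → stop 3 → stop 4 → stop 1 → stop 6 → stop 5 → stop 2 → Base.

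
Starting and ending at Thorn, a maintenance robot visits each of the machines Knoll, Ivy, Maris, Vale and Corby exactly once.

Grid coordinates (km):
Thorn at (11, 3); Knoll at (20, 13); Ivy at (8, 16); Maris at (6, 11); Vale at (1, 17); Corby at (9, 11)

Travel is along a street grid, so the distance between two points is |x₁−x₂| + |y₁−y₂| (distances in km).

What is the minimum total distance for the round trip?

66 km — the shortest possible round trip.

Thorn → Knoll → Ivy → Maris → Vale → Corby → Thorn: 19+15+7+11+14+10 = 76
Thorn → Knoll → Ivy → Maris → Corby → Vale → Thorn: 19+15+7+3+14+24 = 82
Thorn → Knoll → Ivy → Vale → Maris → Corby → Thorn: 19+15+8+11+3+10 = 66
Thorn → Knoll → Ivy → Vale → Corby → Maris → Thorn: 19+15+8+14+3+13 = 72
Thorn → Knoll → Ivy → Corby → Maris → Vale → Thorn: 19+15+6+3+11+24 = 78
Thorn → Knoll → Ivy → Corby → Vale → Maris → Thorn: 19+15+6+14+11+13 = 78
Thorn → Knoll → Maris → Ivy → Vale → Corby → Thorn: 19+16+7+8+14+10 = 74
Thorn → Knoll → Maris → Ivy → Corby → Vale → Thorn: 19+16+7+6+14+24 = 86
Thorn → Knoll → Maris → Vale → Ivy → Corby → Thorn: 19+16+11+8+6+10 = 70
Thorn → Knoll → Maris → Vale → Corby → Ivy → Thorn: 19+16+11+14+6+16 = 82
Thorn → Knoll → Maris → Corby → Ivy → Vale → Thorn: 19+16+3+6+8+24 = 76
Thorn → Knoll → Maris → Corby → Vale → Ivy → Thorn: 19+16+3+14+8+16 = 76
Thorn → Knoll → Vale → Ivy → Maris → Corby → Thorn: 19+23+8+7+3+10 = 70
Thorn → Knoll → Vale → Ivy → Corby → Maris → Thorn: 19+23+8+6+3+13 = 72
… (46 more)
The minimum is 66.
One optimal route: Thorn → Knoll → Ivy → Vale → Maris → Corby → Thorn (or its reverse).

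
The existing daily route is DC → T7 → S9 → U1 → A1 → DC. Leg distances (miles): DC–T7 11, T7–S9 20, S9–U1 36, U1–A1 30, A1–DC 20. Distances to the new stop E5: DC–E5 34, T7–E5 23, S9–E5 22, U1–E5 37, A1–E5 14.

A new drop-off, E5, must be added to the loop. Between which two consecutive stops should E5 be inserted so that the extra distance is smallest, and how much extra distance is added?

Insertion cost between consecutive stops i–j is d(i,E5) + d(E5,j) − d(i,j):
  between DC and T7: 34 + 23 − 11 = 46
  between T7 and S9: 23 + 22 − 20 = 25
  between S9 and U1: 22 + 37 − 36 = 23
  between U1 and A1: 37 + 14 − 30 = 21
  between A1 and DC: 14 + 34 − 20 = 28
Cheapest insertion is between U1 and A1, adding 21.
New total = 117 + 21 = 138.

Adding 21 miles by placing E5 on the U1–A1 leg.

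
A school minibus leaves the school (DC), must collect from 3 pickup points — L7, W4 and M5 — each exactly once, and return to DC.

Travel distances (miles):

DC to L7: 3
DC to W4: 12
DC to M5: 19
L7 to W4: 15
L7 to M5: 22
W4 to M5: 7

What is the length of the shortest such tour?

Shortest round trip = 44 miles.

DC-L7-W4-M5-DC: 3+15+7+19 = 44
DC-L7-M5-W4-DC: 3+22+7+12 = 44
DC-W4-L7-M5-DC: 12+15+22+19 = 68
The minimum is 44.
One optimal route: DC → L7 → W4 → M5 → DC (or its reverse).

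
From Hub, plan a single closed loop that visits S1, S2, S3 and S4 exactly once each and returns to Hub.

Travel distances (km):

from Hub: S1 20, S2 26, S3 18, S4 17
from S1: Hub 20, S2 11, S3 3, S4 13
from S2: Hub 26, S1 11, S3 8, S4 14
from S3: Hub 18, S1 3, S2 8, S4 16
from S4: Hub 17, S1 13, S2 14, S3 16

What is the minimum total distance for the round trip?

Hub - S1 - S2 - S3 - S4 - Hub: 20+11+8+16+17 = 72
Hub - S1 - S2 - S4 - S3 - Hub: 20+11+14+16+18 = 79
Hub - S1 - S3 - S2 - S4 - Hub: 20+3+8+14+17 = 62
Hub - S1 - S3 - S4 - S2 - Hub: 20+3+16+14+26 = 79
Hub - S1 - S4 - S2 - S3 - Hub: 20+13+14+8+18 = 73
Hub - S1 - S4 - S3 - S2 - Hub: 20+13+16+8+26 = 83
Hub - S2 - S1 - S3 - S4 - Hub: 26+11+3+16+17 = 73
Hub - S2 - S1 - S4 - S3 - Hub: 26+11+13+16+18 = 84
Hub - S2 - S3 - S1 - S4 - Hub: 26+8+3+13+17 = 67
Hub - S2 - S4 - S1 - S3 - Hub: 26+14+13+3+18 = 74
Hub - S3 - S1 - S2 - S4 - Hub: 18+3+11+14+17 = 63
Hub - S3 - S2 - S1 - S4 - Hub: 18+8+11+13+17 = 67
The minimum is 62.
One optimal route: Hub → S1 → S3 → S2 → S4 → Hub (or its reverse).

Minimum total distance: 62 km.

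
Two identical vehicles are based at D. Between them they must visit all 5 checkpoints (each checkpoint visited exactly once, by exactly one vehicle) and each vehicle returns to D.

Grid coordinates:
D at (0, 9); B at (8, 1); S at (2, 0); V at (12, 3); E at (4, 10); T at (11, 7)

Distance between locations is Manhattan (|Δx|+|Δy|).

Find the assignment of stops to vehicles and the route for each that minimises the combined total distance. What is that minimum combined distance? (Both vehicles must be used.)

52 — the smallest possible combined total.

Try each way of splitting the stops between the two vehicles (each non-empty) and, for each split, find the best tour for each vehicle:
  {B} + {S, V, E, T}: 32 + 44 = 76
  {S} + {B, V, E, T}: 22 + 42 = 64
  {B, S} + {V, E, T}: 34 + 38 = 72
  {V} + {B, S, E, T}: 36 + 42 = 78
  {B, V} + {S, E, T}: 40 + 42 = 82
  {S, V} + {B, E, T}: 42 + 40 = 82
  … (15 splits in total)
  {E} + {B, S, V, T}: 10 + 42 = 52  ← best
Best: vehicle 1 D → E → D = 10; vehicle 2 D → S → B → V → T → D = 42; combined 52.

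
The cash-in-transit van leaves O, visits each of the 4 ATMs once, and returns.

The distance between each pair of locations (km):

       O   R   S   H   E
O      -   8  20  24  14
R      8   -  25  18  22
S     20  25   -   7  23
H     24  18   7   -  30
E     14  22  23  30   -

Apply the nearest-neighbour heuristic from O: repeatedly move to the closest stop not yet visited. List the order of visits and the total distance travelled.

70 km along O → R → H → S → E → O.

From O: distances to unvisited — R=8, E=14, S=20, H=24. Nearest is R (8).
From R: distances to unvisited — H=18, E=22, S=25. Nearest is H (18).
From H: distances to unvisited — S=7, E=30. Nearest is S (7).
From S: distances to unvisited — E=23. Nearest is E (23).
Return E→O: 14.
Total = 8 + 18 + 7 + 23 + 14 = 70.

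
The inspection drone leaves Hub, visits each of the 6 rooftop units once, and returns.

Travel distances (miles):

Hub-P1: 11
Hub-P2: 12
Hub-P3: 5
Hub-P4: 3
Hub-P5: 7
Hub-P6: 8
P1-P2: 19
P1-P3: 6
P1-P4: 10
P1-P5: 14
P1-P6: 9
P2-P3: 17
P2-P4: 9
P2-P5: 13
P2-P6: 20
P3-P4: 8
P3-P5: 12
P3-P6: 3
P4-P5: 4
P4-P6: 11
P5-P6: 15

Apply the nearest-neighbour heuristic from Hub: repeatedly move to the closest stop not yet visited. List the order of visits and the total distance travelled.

Hub → [P4:3 / P3:5 / P5:7 / P6:8 / P1:11 / P2:12] → P4 (3)
P4 → [P5:4 / P3:8 / P2:9 / P1:10 / P6:11] → P5 (4)
P5 → [P3:12 / P2:13 / P1:14 / P6:15] → P3 (12)
P3 → [P6:3 / P1:6 / P2:17] → P6 (3)
P6 → [P1:9 / P2:20] → P1 (9)
P1 → [P2:19] → P2 (19)
Return P2→Hub: 12.
Total = 3 + 4 + 12 + 3 + 9 + 19 + 12 = 62.

Total distance 62 miles via the nearest-neighbour route Hub → P4 → P5 → P3 → P6 → P1 → P2 → Hub.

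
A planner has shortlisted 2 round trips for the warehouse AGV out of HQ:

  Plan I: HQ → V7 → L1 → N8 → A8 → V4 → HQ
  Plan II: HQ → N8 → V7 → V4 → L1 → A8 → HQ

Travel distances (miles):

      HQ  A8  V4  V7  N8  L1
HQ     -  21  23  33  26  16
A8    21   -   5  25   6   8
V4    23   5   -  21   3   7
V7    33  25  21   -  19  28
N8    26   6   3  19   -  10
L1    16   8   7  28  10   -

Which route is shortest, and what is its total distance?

Shortest is Plan II, total 102 miles.

Plan I: 33 + 28 + 10 + 6 + 5 + 23 = 105
Plan II: 26 + 19 + 21 + 7 + 8 + 21 = 102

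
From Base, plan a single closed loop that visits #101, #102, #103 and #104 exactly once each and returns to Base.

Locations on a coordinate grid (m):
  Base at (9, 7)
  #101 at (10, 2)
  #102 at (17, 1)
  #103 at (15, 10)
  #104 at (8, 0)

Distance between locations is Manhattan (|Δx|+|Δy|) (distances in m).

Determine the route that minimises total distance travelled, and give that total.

Base → #101 → #102 → #103 → #104 → Base: 6+8+11+17+8 = 50
Base → #101 → #102 → #104 → #103 → Base: 6+8+10+17+9 = 50
Base → #101 → #103 → #102 → #104 → Base: 6+13+11+10+8 = 48
Base → #101 → #103 → #104 → #102 → Base: 6+13+17+10+14 = 60
Base → #101 → #104 → #102 → #103 → Base: 6+4+10+11+9 = 40
Base → #101 → #104 → #103 → #102 → Base: 6+4+17+11+14 = 52
Base → #102 → #101 → #103 → #104 → Base: 14+8+13+17+8 = 60
Base → #102 → #101 → #104 → #103 → Base: 14+8+4+17+9 = 52
Base → #102 → #103 → #101 → #104 → Base: 14+11+13+4+8 = 50
Base → #102 → #104 → #101 → #103 → Base: 14+10+4+13+9 = 50
Base → #103 → #101 → #102 → #104 → Base: 9+13+8+10+8 = 48
Base → #103 → #102 → #101 → #104 → Base: 9+11+8+4+8 = 40
The minimum is 40.
One optimal route: Base → #101 → #104 → #102 → #103 → Base (or its reverse).

40 m — the shortest possible round trip.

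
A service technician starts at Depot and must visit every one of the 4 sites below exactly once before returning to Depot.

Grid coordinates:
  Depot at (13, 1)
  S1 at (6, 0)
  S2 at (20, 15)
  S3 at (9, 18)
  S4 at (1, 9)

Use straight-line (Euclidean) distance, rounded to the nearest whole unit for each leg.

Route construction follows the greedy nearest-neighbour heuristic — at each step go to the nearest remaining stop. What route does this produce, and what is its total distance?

Total distance 56 via the nearest-neighbour route Depot → S1 → S4 → S3 → S2 → Depot.

From Depot: distances to unvisited — S1=7, S4=14, S2=16, S3=17. Nearest is S1 (7).
From S1: distances to unvisited — S4=10, S3=18, S2=21. Nearest is S4 (10).
From S4: distances to unvisited — S3=12, S2=20. Nearest is S3 (12).
From S3: distances to unvisited — S2=11. Nearest is S2 (11).
Return S2→Depot: 16.
Total = 7 + 10 + 12 + 11 + 16 = 56.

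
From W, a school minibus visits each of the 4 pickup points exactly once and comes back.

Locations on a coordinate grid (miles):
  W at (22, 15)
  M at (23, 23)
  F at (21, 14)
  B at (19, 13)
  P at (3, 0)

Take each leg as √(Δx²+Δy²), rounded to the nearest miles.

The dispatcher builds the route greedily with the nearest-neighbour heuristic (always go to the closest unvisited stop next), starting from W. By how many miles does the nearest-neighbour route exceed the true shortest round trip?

The nearest-neighbour route is 6 miles longer than optimal.

W: F=1, B=4, M=8, P=24 ⇒ F
F: B=2, M=9, P=23 ⇒ B
B: M=11, P=21 ⇒ M
M: P=30 ⇒ P
NN route W → F → B → M → P → W costs 68.
Optimal: W → M → P → B → F → W costs 62 (by enumerating all 12 distinct tours).
Excess = 68 − 62 = 6.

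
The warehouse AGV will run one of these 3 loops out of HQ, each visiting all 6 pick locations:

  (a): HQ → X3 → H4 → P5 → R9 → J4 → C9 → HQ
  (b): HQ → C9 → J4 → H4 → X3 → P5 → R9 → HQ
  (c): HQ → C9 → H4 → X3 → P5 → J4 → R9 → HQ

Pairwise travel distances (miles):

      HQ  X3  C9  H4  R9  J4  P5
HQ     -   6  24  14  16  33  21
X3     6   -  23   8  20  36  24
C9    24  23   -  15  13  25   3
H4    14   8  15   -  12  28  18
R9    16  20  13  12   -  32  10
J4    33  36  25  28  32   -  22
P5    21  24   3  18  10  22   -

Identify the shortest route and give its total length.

123 miles — (a) is the shortest.

(a): 6 + 8 + 18 + 10 + 32 + 25 + 24 = 123
(b): 24 + 25 + 28 + 8 + 24 + 10 + 16 = 135
(c): 24 + 15 + 8 + 24 + 22 + 32 + 16 = 141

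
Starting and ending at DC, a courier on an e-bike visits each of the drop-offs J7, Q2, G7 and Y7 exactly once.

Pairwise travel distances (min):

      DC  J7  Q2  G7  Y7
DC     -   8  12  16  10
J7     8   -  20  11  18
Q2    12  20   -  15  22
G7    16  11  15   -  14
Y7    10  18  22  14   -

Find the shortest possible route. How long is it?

With 4 stops there are 4!/2 = 12 distinct round trips (a route and its reverse cost the same).
DC→J7→Q2→G7→Y7→DC: 8+20+15+14+10 = 67
DC→J7→Q2→Y7→G7→DC: 8+20+22+14+16 = 80
DC→J7→G7→Q2→Y7→DC: 8+11+15+22+10 = 66
DC→J7→G7→Y7→Q2→DC: 8+11+14+22+12 = 67
DC→J7→Y7→Q2→G7→DC: 8+18+22+15+16 = 79
DC→J7→Y7→G7→Q2→DC: 8+18+14+15+12 = 67
DC→Q2→J7→G7→Y7→DC: 12+20+11+14+10 = 67
DC→Q2→J7→Y7→G7→DC: 12+20+18+14+16 = 80
DC→Q2→G7→J7→Y7→DC: 12+15+11+18+10 = 66
DC→Q2→Y7→J7→G7→DC: 12+22+18+11+16 = 79
DC→G7→J7→Q2→Y7→DC: 16+11+20+22+10 = 79
DC→G7→Q2→J7→Y7→DC: 16+15+20+18+10 = 79
The minimum is 66.
One optimal route: DC → J7 → G7 → Q2 → Y7 → DC (or its reverse).

Minimum total distance: 66 min.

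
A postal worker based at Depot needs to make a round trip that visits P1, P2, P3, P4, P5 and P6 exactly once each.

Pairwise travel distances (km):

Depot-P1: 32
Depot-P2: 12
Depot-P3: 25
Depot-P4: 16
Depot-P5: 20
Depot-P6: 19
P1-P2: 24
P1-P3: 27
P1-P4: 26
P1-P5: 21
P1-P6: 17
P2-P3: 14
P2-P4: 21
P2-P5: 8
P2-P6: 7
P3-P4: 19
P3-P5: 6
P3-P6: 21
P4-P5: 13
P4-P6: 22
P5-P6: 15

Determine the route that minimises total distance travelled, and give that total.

Depot→P1→P2→P3→P4→P5→P6→Depot: 32+24+14+19+13+15+19 = 136
Depot→P1→P2→P3→P4→P6→P5→Depot: 32+24+14+19+22+15+20 = 146
Depot→P1→P2→P3→P5→P4→P6→Depot: 32+24+14+6+13+22+19 = 130
Depot→P1→P2→P3→P5→P6→P4→Depot: 32+24+14+6+15+22+16 = 129
Depot→P1→P2→P3→P6→P4→P5→Depot: 32+24+14+21+22+13+20 = 146
Depot→P1→P2→P3→P6→P5→P4→Depot: 32+24+14+21+15+13+16 = 135
Depot→P1→P2→P4→P3→P5→P6→Depot: 32+24+21+19+6+15+19 = 136
Depot→P1→P2→P4→P3→P6→P5→Depot: 32+24+21+19+21+15+20 = 152
… (352 more)
Depot→P2→P6→P1→P3→P5→P4→Depot: 12+7+17+27+6+13+16 = 98  ← best
The minimum is 98.
One optimal route: Depot → P2 → P6 → P1 → P3 → P5 → P4 → Depot (or its reverse).

Minimum total distance: 98 km.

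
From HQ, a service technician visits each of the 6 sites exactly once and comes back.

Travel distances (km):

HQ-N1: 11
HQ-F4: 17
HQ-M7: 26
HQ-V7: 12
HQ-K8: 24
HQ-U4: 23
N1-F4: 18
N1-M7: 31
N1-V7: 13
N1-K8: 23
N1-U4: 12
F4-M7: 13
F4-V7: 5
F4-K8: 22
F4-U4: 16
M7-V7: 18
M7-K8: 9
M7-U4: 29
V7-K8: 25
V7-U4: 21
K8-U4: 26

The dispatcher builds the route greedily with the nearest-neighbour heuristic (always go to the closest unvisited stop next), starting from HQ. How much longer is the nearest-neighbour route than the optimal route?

Excess over optimum: 7 km.

From HQ: N1=11, V7=12, F4=17, U4=23, K8=24, M7=26 → choose N1 (11).
From N1: U4=12, V7=13, F4=18, K8=23, M7=31 → choose U4 (12).
From U4: F4=16, V7=21, K8=26, M7=29 → choose F4 (16).
From F4: V7=5, M7=13, K8=22 → choose V7 (5).
From V7: M7=18, K8=25 → choose M7 (18).
From M7: K8=9 → choose K8 (9).
NN route HQ → N1 → U4 → F4 → V7 → M7 → K8 → HQ costs 95.
Optimal: HQ → N1 → U4 → K8 → M7 → F4 → V7 → HQ costs 88 (by enumerating all 360 distinct tours).
Excess = 95 − 88 = 7.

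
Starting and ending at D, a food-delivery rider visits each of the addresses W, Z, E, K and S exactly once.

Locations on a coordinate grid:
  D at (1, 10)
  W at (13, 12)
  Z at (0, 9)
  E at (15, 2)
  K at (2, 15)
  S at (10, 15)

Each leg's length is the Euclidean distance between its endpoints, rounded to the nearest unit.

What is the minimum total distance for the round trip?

There are 60 distinct closed tours to check (reversals are equivalent).
D-W-Z-E-K-S-D: 12+13+17+18+8+10 = 78
D-W-Z-E-S-K-D: 12+13+17+14+8+5 = 69
D-W-Z-K-E-S-D: 12+13+6+18+14+10 = 73
D-W-Z-K-S-E-D: 12+13+6+8+14+16 = 69
D-W-Z-S-E-K-D: 12+13+12+14+18+5 = 74
D-W-Z-S-K-E-D: 12+13+12+8+18+16 = 79
D-W-E-Z-K-S-D: 12+10+17+6+8+10 = 63
D-W-E-Z-S-K-D: 12+10+17+12+8+5 = 64
D-W-E-K-Z-S-D: 12+10+18+6+12+10 = 68
D-W-E-K-S-Z-D: 12+10+18+8+12+1 = 61
D-W-E-S-Z-K-D: 12+10+14+12+6+5 = 59
D-W-E-S-K-Z-D: 12+10+14+8+6+1 = 51
D-W-K-Z-E-S-D: 12+11+6+17+14+10 = 70
D-W-K-Z-S-E-D: 12+11+6+12+14+16 = 71
… (46 more)
D-Z-E-W-S-K-D: 1+17+10+4+8+5 = 45  ← best
The minimum is 45.
One optimal route: D → Z → E → W → S → K → D (or its reverse).

45 — the shortest possible round trip.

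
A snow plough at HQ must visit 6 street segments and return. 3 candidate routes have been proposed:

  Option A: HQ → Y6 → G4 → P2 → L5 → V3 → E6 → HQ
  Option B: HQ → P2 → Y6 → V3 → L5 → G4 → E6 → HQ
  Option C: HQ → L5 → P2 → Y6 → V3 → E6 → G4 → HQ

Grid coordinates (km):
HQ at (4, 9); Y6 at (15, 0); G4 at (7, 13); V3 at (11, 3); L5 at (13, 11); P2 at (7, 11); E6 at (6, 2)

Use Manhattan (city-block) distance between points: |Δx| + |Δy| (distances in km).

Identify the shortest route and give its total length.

Option A: 20 + 21 + 2 + 6 + 10 + 6 + 9 = 74
Option B: 5 + 19 + 7 + 10 + 8 + 12 + 9 = 70
Option C: 11 + 6 + 19 + 7 + 6 + 12 + 7 = 68

Shortest is Option C, total 68 km.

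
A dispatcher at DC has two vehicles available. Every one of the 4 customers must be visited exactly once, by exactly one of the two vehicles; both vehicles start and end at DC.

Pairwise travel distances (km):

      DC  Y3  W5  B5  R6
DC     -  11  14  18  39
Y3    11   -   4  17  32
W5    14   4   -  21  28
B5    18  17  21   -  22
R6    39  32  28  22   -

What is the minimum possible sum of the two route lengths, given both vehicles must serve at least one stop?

104 km — the smallest possible combined total.

Check every non-empty split of the stops between the two vehicles; for each half take its own optimal tour:
  {Y3} + {W5, B5, R6}: 22 + 82 = 104
  {W5} + {Y3, B5, R6}: 28 + 83 = 111
  {Y3, W5} + {B5, R6}: 29 + 79 = 108
  {B5} + {Y3, W5, R6}: 36 + 82 = 118
  {Y3, B5} + {W5, R6}: 46 + 81 = 127
  {W5, B5} + {Y3, R6}: 53 + 82 = 135
  … (7 splits in total)
Best: vehicle 1 DC → Y3 → DC = 22; vehicle 2 DC → W5 → R6 → B5 → DC = 82; combined 104.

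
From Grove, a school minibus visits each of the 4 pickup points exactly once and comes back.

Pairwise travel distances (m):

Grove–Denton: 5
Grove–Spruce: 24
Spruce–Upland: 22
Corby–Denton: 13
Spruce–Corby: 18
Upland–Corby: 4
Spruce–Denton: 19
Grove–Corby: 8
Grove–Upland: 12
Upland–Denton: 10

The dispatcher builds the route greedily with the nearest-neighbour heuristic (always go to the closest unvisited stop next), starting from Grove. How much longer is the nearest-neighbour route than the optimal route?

Excess over optimum: 3 m.

Grove: Denton=5, Corby=8, Upland=12, Spruce=24 ⇒ Denton
Denton: Upland=10, Corby=13, Spruce=19 ⇒ Upland
Upland: Corby=4, Spruce=22 ⇒ Corby
Corby: Spruce=18 ⇒ Spruce
NN route Grove → Denton → Upland → Corby → Spruce → Grove costs 61.
Optimal: Grove → Upland → Corby → Spruce → Denton → Grove costs 58 (by enumerating all 12 distinct tours).
Excess = 61 − 58 = 3.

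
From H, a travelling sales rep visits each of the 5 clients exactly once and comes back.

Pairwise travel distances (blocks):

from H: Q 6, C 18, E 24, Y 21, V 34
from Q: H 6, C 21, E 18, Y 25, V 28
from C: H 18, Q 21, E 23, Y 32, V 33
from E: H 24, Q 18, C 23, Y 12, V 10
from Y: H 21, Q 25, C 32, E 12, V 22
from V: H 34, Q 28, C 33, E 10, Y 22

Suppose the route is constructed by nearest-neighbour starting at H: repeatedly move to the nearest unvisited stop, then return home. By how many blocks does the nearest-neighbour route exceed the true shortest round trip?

The nearest-neighbour route is 3 blocks longer than optimal.

H: Q=6, C=18, Y=21, E=24, V=34 ⇒ Q
Q: E=18, C=21, Y=25, V=28 ⇒ E
E: V=10, Y=12, C=23 ⇒ V
V: Y=22, C=33 ⇒ Y
Y: C=32 ⇒ C
NN route H → Q → E → V → Y → C → H costs 106.
Optimal: H → Q → C → E → V → Y → H costs 103 (by enumerating all 60 distinct tours).
Excess = 106 − 103 = 3.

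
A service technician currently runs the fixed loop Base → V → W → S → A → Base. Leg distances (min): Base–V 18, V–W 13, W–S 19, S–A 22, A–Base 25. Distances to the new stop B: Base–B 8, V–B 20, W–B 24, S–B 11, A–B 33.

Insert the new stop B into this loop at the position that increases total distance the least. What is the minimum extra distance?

Adding 10 min by placing B on the Base–V leg.

Insertion cost between consecutive stops i–j is d(i,B) + d(B,j) − d(i,j):
  between Base and V: 8 + 20 − 18 = 10
  between V and W: 20 + 24 − 13 = 31
  between W and S: 24 + 11 − 19 = 16
  between S and A: 11 + 33 − 22 = 22
  between A and Base: 33 + 8 − 25 = 16
Cheapest insertion is between Base and V, adding 10.
New total = 97 + 10 = 107.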